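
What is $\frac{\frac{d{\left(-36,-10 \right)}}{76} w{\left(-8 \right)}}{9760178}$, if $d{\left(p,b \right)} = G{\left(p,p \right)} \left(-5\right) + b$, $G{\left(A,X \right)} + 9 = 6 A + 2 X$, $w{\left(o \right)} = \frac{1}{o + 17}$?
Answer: $\frac{1475}{6675961752} \approx 2.2094 \cdot 10^{-7}$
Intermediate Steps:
$w{\left(o \right)} = \frac{1}{17 + o}$
$G{\left(A,X \right)} = -9 + 2 X + 6 A$ ($G{\left(A,X \right)} = -9 + \left(6 A + 2 X\right) = -9 + \left(2 X + 6 A\right) = -9 + 2 X + 6 A$)
$d{\left(p,b \right)} = 45 + b - 40 p$ ($d{\left(p,b \right)} = \left(-9 + 2 p + 6 p\right) \left(-5\right) + b = \left(-9 + 8 p\right) \left(-5\right) + b = \left(45 - 40 p\right) + b = 45 + b - 40 p$)
$\frac{\frac{d{\left(-36,-10 \right)}}{76} w{\left(-8 \right)}}{9760178} = \frac{\frac{45 - 10 - -1440}{76} \frac{1}{17 - 8}}{9760178} = \frac{\left(45 - 10 + 1440\right) \frac{1}{76}}{9} \cdot \frac{1}{9760178} = 1475 \cdot \frac{1}{76} \cdot \frac{1}{9} \cdot \frac{1}{9760178} = \frac{1475}{76} \cdot \frac{1}{9} \cdot \frac{1}{9760178} = \frac{1475}{684} \cdot \frac{1}{9760178} = \frac{1475}{6675961752}$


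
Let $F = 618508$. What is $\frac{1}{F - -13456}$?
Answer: $\frac{1}{631964} \approx 1.5824 \cdot 10^{-6}$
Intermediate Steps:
$\frac{1}{F - -13456} = \frac{1}{618508 - -13456} = \frac{1}{618508 + 13456} = \frac{1}{631964}$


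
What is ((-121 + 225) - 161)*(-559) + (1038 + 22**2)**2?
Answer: 2348347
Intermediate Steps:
((-121 + 225) - 161)*(-559) + (1038 + 22**2)**2 = (104 - 161)*(-559) + (1038 + 484)**2 = -57*(-559) + 1522**2 = 31863 + 2316484 = 2348347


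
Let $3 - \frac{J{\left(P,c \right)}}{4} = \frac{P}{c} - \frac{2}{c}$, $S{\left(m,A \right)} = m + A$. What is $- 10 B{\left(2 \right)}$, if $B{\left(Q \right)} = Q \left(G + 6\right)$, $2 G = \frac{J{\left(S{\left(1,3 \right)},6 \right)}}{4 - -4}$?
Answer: $- \frac{400}{3} \approx -133.33$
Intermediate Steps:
$S{\left(m,A \right)} = A + m$
$J{\left(P,c \right)} = 12 + \frac{8}{c} - \frac{4 P}{c}$ ($J{\left(P,c \right)} = 12 - 4 \left(\frac{P}{c} - \frac{2}{c}\right) = 12 - 4 \left(- \frac{2}{c} + \frac{P}{c}\right) = 12 - \left(- \frac{8}{c} + \frac{4 P}{c}\right) = 12 + \frac{8}{c} - \frac{4 P}{c}$)
$G = \frac{2}{3}$ ($G = \frac{\frac{1}{4 - -4} \frac{4 \left(2 - \left(3 + 1\right) + 3 \cdot 6\right)}{6}}{2} = \frac{\frac{1}{4 + 4} \cdot 4 \cdot \frac{1}{6} \left(2 - 4 + 18\right)}{2} = \frac{\frac{1}{8} \cdot 4 \cdot \frac{1}{6} \left(2 - 4 + 18\right)}{2} = \frac{\frac{1}{8} \cdot 4 \cdot \frac{1}{6} \cdot 16}{2} = \frac{\frac{1}{8} \cdot \frac{32}{3}}{2} = \frac{1}{2} \cdot \frac{4}{3} = \frac{2}{3} \approx 0.66667$)
$B{\left(Q \right)} = \frac{20 Q}{3}$ ($B{\left(Q \right)} = Q \left(\frac{2}{3} + 6\right) = Q \frac{20}{3} = \frac{20 Q}{3}$)
$- 10 B{\left(2 \right)} = - 10 \cdot \frac{20}{3} \cdot 2 = \left(-10\right) \frac{40}{3} = - \frac{400}{3}$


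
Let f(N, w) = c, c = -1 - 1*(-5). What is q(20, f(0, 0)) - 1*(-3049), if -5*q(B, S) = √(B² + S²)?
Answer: 3049 - 4*√26/5 ≈ 3044.9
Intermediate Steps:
c = 4 (c = -1 + 5 = 4)
f(N, w) = 4
q(B, S) = -√(B² + S²)/5
q(20, f(0, 0)) - 1*(-3049) = -√(20² + 4²)/5 - 1*(-3049) = -√(400 + 16)/5 + 3049 = -4*√26/5 + 3049 = 3049 - 4*√26/5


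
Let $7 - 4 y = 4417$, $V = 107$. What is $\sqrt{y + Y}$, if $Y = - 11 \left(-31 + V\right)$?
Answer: $\frac{i \sqrt{7754}}{2} \approx 44.028 i$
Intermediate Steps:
$Y = -836$ ($Y = - 11 \left(-31 + 107\right) = \left(-11\right) 76 = -836$)
$y = - \frac{2205}{2}$ ($y = \frac{7}{4} - \frac{4417}{4} = - \frac{2205}{2} \approx -1102.5$)
$\sqrt{y + Y} = \sqrt{- \frac{2205}{2} - 836} = \sqrt{- \frac{3877}{2}} = \frac{i \sqrt{7754}}{2}$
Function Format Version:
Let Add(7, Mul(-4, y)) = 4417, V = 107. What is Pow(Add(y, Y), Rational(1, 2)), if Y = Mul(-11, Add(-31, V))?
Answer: Mul(Rational(1, 2), I, Pow(7754, Rational(1, 2))) ≈ Mul(44.028, I)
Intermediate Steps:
Y = -836 (Y = Mul(-11, Add(-31, 107)) = Mul(-11, 76) = -836)
y = Rational(-2205, 2) (y = Add(Rational(7, 4), Mul(Rational(-1, 4), 4417)) = Add(Rational(7, 4), Rational(-4417, 4)) = Rational(-2205, 2) ≈ -1102.5)
Pow(Add(y, Y), Rational(1, 2)) = Pow(Add(Rational(-2205, 2), -836), Rational(1, 2)) = Pow(Rational(-3877, 2), Rational(1, 2)) = Mul(Rational(1, 2), I, Pow(7754, Rational(1, 2)))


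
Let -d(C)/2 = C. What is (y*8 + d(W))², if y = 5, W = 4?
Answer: 1024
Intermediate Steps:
d(C) = -2*C
(y*8 + d(W))² = (5*8 - 2*4)² = (40 - 8)² = 32² = 1024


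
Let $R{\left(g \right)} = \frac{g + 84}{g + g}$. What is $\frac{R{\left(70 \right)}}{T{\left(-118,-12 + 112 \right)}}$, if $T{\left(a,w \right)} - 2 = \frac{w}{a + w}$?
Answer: $- \frac{99}{320} \approx -0.30937$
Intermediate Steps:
$R{\left(g \right)} = \frac{84 + g}{2 g}$
$T{\left(a,w \right)} = 2 + \frac{w}{a + w}$
$\frac{R{\left(70 \right)}}{T{\left(-118,-12 + 112 \right)}} = \frac{\frac{1}{2} \cdot \frac{1}{70} \left(84 + 70\right)}{\frac{1}{-118 + \left(-12 + 112\right)} \left(2 \left(-118\right) + 3 \left(-12 + 112\right)\right)} = \frac{\frac{1}{2} \cdot \frac{1}{70} \cdot 154}{\frac{1}{-118 + 100} \left(-236 + 3 \cdot 100\right)} = \frac{11}{10 \frac{-236 + 300}{-18}} = \frac{11}{10 \left(\left(- \frac{1}{18}\right) 64\right)} = \frac{11}{10 \left(- \frac{32}{9}\right)} = \frac{11}{10} \left(- \frac{9}{32}\right) = - \frac{99}{320}$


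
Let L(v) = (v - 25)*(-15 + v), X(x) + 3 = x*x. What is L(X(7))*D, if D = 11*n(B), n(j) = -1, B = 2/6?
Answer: -7161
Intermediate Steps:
B = ⅓ (B = 2*(⅙) = ⅓ ≈ 0.33333)
X(x) = -3 + x² (X(x) = -3 + x*x = -3 + x²)
D = -11 (D = 11*(-1) = -11)
L(v) = (-25 + v)*(-15 + v)
L(X(7))*D = (375 + (-3 + 7²)² - 40*(-3 + 7²))*(-11) = (375 + (-3 + 49)² - 40*(-3 + 49))*(-11) = (375 + 46² - 40*46)*(-11) = (375 + 2116 - 1840)*(-11) = 651*(-11) = -7161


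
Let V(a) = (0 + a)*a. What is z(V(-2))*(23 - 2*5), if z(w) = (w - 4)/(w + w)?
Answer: 0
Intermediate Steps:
V(a) = a**2 (V(a) = a*a = a**2)
z(w) = (-4 + w)/(2*w) (z(w) = (-4 + w)/((2*w)) = (-4 + w)*(1/(2*w)) = (-4 + w)/(2*w))
z(V(-2))*(23 - 2*5) = ((-4 + (-2)**2)/(2*((-2)**2)))*(23 - 2*5) = ((1/2)*(-4 + 4)/4)*(23 - 1*10) = ((1/2)*(1/4)*0)*(23 - 10) = 0*13 = 0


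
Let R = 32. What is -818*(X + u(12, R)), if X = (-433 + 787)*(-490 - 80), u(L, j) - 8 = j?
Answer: 165023320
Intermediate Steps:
u(L, j) = 8 + j
X = -201780 (X = 354*(-570) = -201780)
-818*(X + u(12, R)) = -818*(-201780 + (8 + 32)) = -818*(-201780 + 40) = -818*(-201740) = 165023320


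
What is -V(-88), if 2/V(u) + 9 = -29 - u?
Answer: -1/25 ≈ -0.040000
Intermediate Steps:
V(u) = 2/(-38 - u) (V(u) = 2/(-9 + (-29 - u)) = 2/(-38 - u))
-V(-88) = -(-2)/(38 - 88) = -(-2)/(-50) = -(-2)*(-1)/50 = -1*1/25 = -1/25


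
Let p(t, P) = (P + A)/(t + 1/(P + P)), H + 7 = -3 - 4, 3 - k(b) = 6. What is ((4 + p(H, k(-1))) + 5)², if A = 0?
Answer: 613089/7225 ≈ 84.857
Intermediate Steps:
k(b) = -3 (k(b) = 3 - 1*6 = 3 - 6 = -3)
H = -14 (H = -7 + (-3 - 4) = -7 - 7 = -14)
p(t, P) = P/(t + 1/(2*P)) (p(t, P) = (P + 0)/(t + 1/(P + P)) = P/(t + 1/(2*P)))
((4 + p(H, k(-1))) + 5)² = ((4 + 2*(-3)²/(1 + 2*(-3)*(-14))) + 5)² = ((4 + 2*9/(1 + 84)) + 5)² = ((4 + 2*9/85) + 5)² = ((4 + 2*9*(1/85)) + 5)² = ((4 + 18/85) + 5)² = (358/85 + 5)² = (783/85)² = 613089/7225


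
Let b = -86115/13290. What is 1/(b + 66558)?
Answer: 886/58964647 ≈ 1.5026e-5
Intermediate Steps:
b = -5741/886 (b = -86115*1/13290 = -5741/886 ≈ -6.4797)
1/(b + 66558) = 1/(-5741/886 + 66558) = 1/(58964647/886) = 886/58964647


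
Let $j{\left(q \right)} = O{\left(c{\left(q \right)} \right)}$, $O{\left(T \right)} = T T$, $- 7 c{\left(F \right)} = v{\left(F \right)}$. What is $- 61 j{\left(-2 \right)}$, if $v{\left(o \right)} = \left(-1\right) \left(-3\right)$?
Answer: $- \frac{549}{49} \approx -11.204$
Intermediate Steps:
$v{\left(o \right)} = 3$
$c{\left(F \right)} = - \frac{3}{7}$ ($c{\left(F \right)} = \left(- \frac{1}{7}\right) 3 = - \frac{3}{7}$)
$O{\left(T \right)} = T^{2}$
$j{\left(q \right)} = \frac{9}{49}$ ($j{\left(q \right)} = \left(- \frac{3}{7}\right)^{2} = \frac{9}{49}$)
$- 61 j{\left(-2 \right)} = \left(-61\right) \frac{9}{49} = - \frac{549}{49}$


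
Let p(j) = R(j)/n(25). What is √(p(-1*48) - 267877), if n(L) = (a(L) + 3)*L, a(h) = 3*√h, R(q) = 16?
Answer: I*√60272317/15 ≈ 517.57*I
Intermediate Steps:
n(L) = L*(3 + 3*√L) (n(L) = (3*√L + 3)*L = (3 + 3*√L)*L = L*(3 + 3*√L))
p(j) = 8/225 (p(j) = 16/(3*25 + 3*25^(3/2)) = 16/(75 + 3*125) = 16/(75 + 375) = 16/450 = 16*(1/450) = 8/225)
√(p(-1*48) - 267877) = √(8/225 - 267877) = √(-60272317/225) = I*√60272317/15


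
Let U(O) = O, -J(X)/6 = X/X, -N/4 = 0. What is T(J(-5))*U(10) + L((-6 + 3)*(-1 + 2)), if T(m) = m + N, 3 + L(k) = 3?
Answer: -60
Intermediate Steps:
N = 0 (N = -4*0 = 0)
J(X) = -6 (J(X) = -6*X/X = -6*1 = -6)
L(k) = 0 (L(k) = -3 + 3 = 0)
T(m) = m (T(m) = m + 0 = m)
T(J(-5))*U(10) + L((-6 + 3)*(-1 + 2)) = -6*10 + 0 = -60 + 0 = -60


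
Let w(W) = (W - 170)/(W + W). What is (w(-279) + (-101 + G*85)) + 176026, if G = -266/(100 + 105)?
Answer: 4022307283/22878 ≈ 1.7582e+5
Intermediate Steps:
G = -266/205 ≈ -1.2976
w(W) = (-170 + W)/(2*W) (w(W) = (-170 + W)/((2*W)) = (-170 + W)*(1/(2*W)) = (-170 + W)/(2*W))
(w(-279) + (-101 + G*85)) + 176026 = ((1/2)*(-170 - 279)/(-279) + (-101 - 266/205*85)) + 176026 = ((1/2)*(-1/279)*(-449) + (-101 - 4522/41)) + 176026 = (449/558 - 8663/41) + 176026 = -4815545/22878 + 176026 = 4022307283/22878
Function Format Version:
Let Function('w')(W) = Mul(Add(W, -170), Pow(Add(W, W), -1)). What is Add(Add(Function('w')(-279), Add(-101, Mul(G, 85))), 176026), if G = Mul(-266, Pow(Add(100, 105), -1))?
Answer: Rational(4022307283, 22878) ≈ 1.7582e+5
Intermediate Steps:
G = Rational(-266, 205) (G = Mul(-266, Pow(205, -1)) = Mul(-266, Rational(1, 205)) = Rational(-266, 205) ≈ -1.2976)
Function('w')(W) = Mul(Rational(1, 2), Pow(W, -1), Add(-170, W)) (Function('w')(W) = Mul(Add(-170, W), Pow(Mul(2, W), -1)) = Mul(Add(-170, W), Mul(Rational(1, 2), Pow(W, -1))) = Mul(Rational(1, 2), Pow(W, -1), Add(-170, W)))
Add(Add(Function('w')(-279), Add(-101, Mul(G, 85))), 176026) = Add(Add(Mul(Rational(1, 2), Pow(-279, -1), Add(-170, -279)), Add(-101, Mul(Rational(-266, 205), 85))), 176026) = Add(Add(Mul(Rational(1, 2), Rational(-1, 279), -449), Add(-101, Rational(-4522, 41))), 176026) = Add(Add(Rational(449, 558), Rational(-8663, 41)), 176026) = Add(Rational(-4815545, 22878), 176026) = Rational(4022307283, 22878)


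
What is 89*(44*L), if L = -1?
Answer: -3916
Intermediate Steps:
89*(44*L) = 89*(44*(-1)) = 89*(-44) = -3916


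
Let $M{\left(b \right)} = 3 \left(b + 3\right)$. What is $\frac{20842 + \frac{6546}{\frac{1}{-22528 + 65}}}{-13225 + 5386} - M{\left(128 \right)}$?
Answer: $\frac{143941229}{7839} \approx 18362.0$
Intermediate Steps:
$M{\left(b \right)} = 9 + 3 b$ ($M{\left(b \right)} = 3 \left(3 + b\right) = 9 + 3 b$)
$\frac{20842 + \frac{6546}{\frac{1}{-22528 + 65}}}{-13225 + 5386} - M{\left(128 \right)} = \frac{20842 + \frac{6546}{\frac{1}{-22528 + 65}}}{-13225 + 5386} - \left(9 + 3 \cdot 128\right) = \frac{20842 + \frac{6546}{\frac{1}{-22463}}}{-7839} - \left(9 + 384\right) = \left(20842 + \frac{6546}{- \frac{1}{22463}}\right) \left(- \frac{1}{7839}\right) - 393 = \left(20842 + 6546 \left(-22463\right)\right) \left(- \frac{1}{7839}\right) - 393 = \left(20842 - 147042798\right) \left(- \frac{1}{7839}\right) - 393 = \left(-147021956\right) \left(- \frac{1}{7839}\right) - 393 = \frac{147021956}{7839} - 393 = \frac{143941229}{7839}$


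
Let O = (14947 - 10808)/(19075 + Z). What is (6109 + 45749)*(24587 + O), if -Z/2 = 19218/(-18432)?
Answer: 37361850118690770/29302403 ≈ 1.2750e+9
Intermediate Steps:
Z = 3203/1536 (Z = -38436/(-18432) = -38436*(-1)/18432 = -2*(-3203/3072) = 3203/1536 ≈ 2.0853)
O = 6357504/29302403 (O = (14947 - 10808)/(19075 + 3203/1536) = 4139/(29302403/1536) = 4139*(1536/29302403) = 6357504/29302403 ≈ 0.21696)
(6109 + 45749)*(24587 + O) = (6109 + 45749)*(24587 + 6357504/29302403) = 51858*(720464540065/29302403) = 37361850118690770/29302403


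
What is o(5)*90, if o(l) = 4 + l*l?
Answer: 2610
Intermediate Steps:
o(l) = 4 + l²
o(5)*90 = (4 + 5²)*90 = (4 + 25)*90 = 29*90 = 2610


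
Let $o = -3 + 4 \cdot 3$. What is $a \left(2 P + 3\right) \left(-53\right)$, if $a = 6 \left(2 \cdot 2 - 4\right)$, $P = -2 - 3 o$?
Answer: $0$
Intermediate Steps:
$o = 9$ ($o = -3 + 12 = 9$)
$P = -29$ ($P = -2 - 27 = -29$)
$a = 0$ ($a = 6 \left(4 - 4\right) = 6 \cdot 0 = 0$)
$a \left(2 P + 3\right) \left(-53\right) = 0 \left(2 \left(-29\right) + 3\right) \left(-53\right) = 0 \left(-58 + 3\right) \left(-53\right) = 0 \left(-55\right) \left(-53\right) = 0 \left(-53\right) = 0$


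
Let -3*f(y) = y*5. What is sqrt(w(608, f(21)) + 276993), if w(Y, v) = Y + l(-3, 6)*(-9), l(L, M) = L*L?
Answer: 4*sqrt(17345) ≈ 526.80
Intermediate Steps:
l(L, M) = L**2
f(y) = -5*y/3 (f(y) = -y*5/3 = -5*y/3)
w(Y, v) = -81 + Y (w(Y, v) = Y + (-3)**2*(-9) = Y + 9*(-9) = Y - 81 = -81 + Y)
sqrt(w(608, f(21)) + 276993) = sqrt((-81 + 608) + 276993) = sqrt(527 + 276993) = sqrt(277520) = 4*sqrt(17345)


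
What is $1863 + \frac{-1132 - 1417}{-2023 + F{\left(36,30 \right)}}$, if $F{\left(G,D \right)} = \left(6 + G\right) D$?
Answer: $\frac{1424018}{763} \approx 1866.3$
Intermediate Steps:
$F{\left(G,D \right)} = D \left(6 + G\right)$
$1863 + \frac{-1132 - 1417}{-2023 + F{\left(36,30 \right)}} = 1863 + \frac{-1132 - 1417}{-2023 + 30 \left(6 + 36\right)} = 1863 - \frac{2549}{-2023 + 30 \cdot 42} = 1863 - \frac{2549}{-2023 + 1260} = 1863 - \frac{2549}{-763} = 1863 - - \frac{2549}{763} = 1863 + \frac{2549}{763} = \frac{1424018}{763}$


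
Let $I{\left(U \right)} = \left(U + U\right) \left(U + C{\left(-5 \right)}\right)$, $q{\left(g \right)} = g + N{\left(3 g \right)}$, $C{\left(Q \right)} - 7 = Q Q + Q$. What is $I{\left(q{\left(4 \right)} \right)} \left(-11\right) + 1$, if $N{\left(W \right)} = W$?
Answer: $-15135$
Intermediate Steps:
$C{\left(Q \right)} = 7 + Q + Q^{2}$ ($C{\left(Q \right)} = 7 + \left(Q Q + Q\right) = 7 + \left(Q^{2} + Q\right) = 7 + \left(Q + Q^{2}\right) = 7 + Q + Q^{2}$)
$q{\left(g \right)} = 4 g$ ($q{\left(g \right)} = g + 3 g = 4 g$)
$I{\left(U \right)} = 2 U \left(27 + U\right)$ ($I{\left(U \right)} = \left(U + U\right) \left(U + \left(7 - 5 + \left(-5\right)^{2}\right)\right) = 2 U \left(U + \left(7 - 5 + 25\right)\right) = 2 U \left(U + 27\right) = 2 U \left(27 + U\right)$)
$I{\left(q{\left(4 \right)} \right)} \left(-11\right) + 1 = 2 \cdot 4 \cdot 4 \left(27 + 4 \cdot 4\right) \left(-11\right) + 1 = 2 \cdot 16 \left(27 + 16\right) \left(-11\right) + 1 = 2 \cdot 16 \cdot 43 \left(-11\right) + 1 = 1376 \left(-11\right) + 1 = -15136 + 1 = -15135$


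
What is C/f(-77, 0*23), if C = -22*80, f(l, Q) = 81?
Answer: -1760/81 ≈ -21.728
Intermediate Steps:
C = -1760
C/f(-77, 0*23) = -1760/81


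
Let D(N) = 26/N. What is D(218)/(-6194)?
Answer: -13/675146 ≈ -1.9255e-5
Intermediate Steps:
D(218)/(-6194) = (26/218)/(-6194) = (26*(1/218))*(-1/6194) = (13/109)*(-1/6194) = -13/675146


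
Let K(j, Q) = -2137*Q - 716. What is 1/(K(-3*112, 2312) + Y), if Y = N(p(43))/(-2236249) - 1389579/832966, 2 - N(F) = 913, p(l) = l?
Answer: -1862719384534/9204556436585196785 ≈ -2.0237e-7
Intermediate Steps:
N(F) = -911 (N(F) = 2 - 1*913 = 2 - 913 = -911)
K(j, Q) = -716 - 2137*Q
Y = -3106685817145/1862719384534 (Y = -911/(-2236249) - 1389579/832966 = -911*(-1/2236249) - 1389579*1/832966 = 911/2236249 - 1389579/832966 = -3106685817145/1862719384534 ≈ -1.6678)
1/(K(-3*112, 2312) + Y) = 1/((-716 - 2137*2312) - 3106685817145/1862719384534) = 1/((-716 - 4940744) - 3106685817145/1862719384534) = 1/(-4941460 - 3106685817145/1862719384534) = 1/(-9204556436585196785/1862719384534) = -1862719384534/9204556436585196785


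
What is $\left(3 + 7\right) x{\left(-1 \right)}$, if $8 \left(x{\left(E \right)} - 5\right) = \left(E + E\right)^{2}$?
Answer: $55$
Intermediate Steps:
$x{\left(E \right)} = 5 + \frac{E^{2}}{2}$ ($x{\left(E \right)} = 5 + \frac{\left(E + E\right)^{2}}{8} = 5 + \frac{\left(2 E\right)^{2}}{8} = 5 + \frac{4 E^{2}}{8} = 5 + \frac{E^{2}}{2}$)
$\left(3 + 7\right) x{\left(-1 \right)} = \left(3 + 7\right) \left(5 + \frac{\left(-1\right)^{2}}{2}\right) = 10 \left(5 + \frac{1}{2} \cdot 1\right) = 10 \left(5 + \frac{1}{2}\right) = 10 \cdot \frac{11}{2} = 55$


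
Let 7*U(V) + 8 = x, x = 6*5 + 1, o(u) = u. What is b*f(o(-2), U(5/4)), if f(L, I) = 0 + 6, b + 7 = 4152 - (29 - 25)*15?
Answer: 24510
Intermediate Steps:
b = 4085 (b = -7 + (4152 - (29 - 25)*15) = -7 + (4152 - 4*15) = -7 + (4152 - 1*60) = -7 + (4152 - 60) = -7 + 4092 = 4085)
x = 31 (x = 30 + 1 = 31)
U(V) = 23/7 (U(V) = -8/7 + (⅐)*31 = -8/7 + 31/7 = 23/7)
f(L, I) = 6
b*f(o(-2), U(5/4)) = 4085*6 = 24510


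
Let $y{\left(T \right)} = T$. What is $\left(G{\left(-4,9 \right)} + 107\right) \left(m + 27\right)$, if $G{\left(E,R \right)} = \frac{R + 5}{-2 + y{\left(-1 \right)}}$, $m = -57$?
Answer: $-3070$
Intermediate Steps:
$G{\left(E,R \right)} = - \frac{5}{3} - \frac{R}{3}$ ($G{\left(E,R \right)} = \frac{R + 5}{-2 - 1} = \frac{5 + R}{-3} = \left(5 + R\right) \left(- \frac{1}{3}\right) = - \frac{5}{3} - \frac{R}{3}$)
$\left(G{\left(-4,9 \right)} + 107\right) \left(m + 27\right) = \left(\left(- \frac{5}{3} - 3\right) + 107\right) \left(-57 + 27\right) = \left(\left(- \frac{5}{3} - 3\right) + 107\right) \left(-30\right) = \left(- \frac{14}{3} + 107\right) \left(-30\right) = \frac{307}{3} \left(-30\right) = -3070$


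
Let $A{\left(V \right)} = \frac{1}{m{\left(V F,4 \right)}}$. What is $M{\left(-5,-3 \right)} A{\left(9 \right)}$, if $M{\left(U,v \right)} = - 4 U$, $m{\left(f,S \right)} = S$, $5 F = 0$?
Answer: $5$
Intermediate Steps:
$F = 0$ ($F = \frac{1}{5} \cdot 0 = 0$)
$A{\left(V \right)} = \frac{1}{4}$
$M{\left(-5,-3 \right)} A{\left(9 \right)} = \left(-4\right) \left(-5\right) \frac{1}{4} = 20 \cdot \frac{1}{4} = 5$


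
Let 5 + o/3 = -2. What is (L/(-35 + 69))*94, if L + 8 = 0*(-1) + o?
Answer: -1363/17 ≈ -80.177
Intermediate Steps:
o = -21 (o = -15 + 3*(-2) = -15 - 6 = -21)
L = -29 (L = -8 + (0*(-1) - 21) = -8 + (0 - 21) = -8 - 21 = -29)
(L/(-35 + 69))*94 = (-29/(-35 + 69))*94 = (-29/34)*94 = ((1/34)*(-29))*94 = -29/34*94 = -1363/17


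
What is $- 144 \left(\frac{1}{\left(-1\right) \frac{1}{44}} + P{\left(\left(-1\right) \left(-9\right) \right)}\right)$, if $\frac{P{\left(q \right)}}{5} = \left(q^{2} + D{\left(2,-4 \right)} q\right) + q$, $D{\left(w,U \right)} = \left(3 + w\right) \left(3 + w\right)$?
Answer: $-220464$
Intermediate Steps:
$D{\left(w,U \right)} = \left(3 + w\right)^{2}$
$P{\left(q \right)} = 5 q^{2} + 130 q$ ($P{\left(q \right)} = 5 \left(\left(q^{2} + \left(3 + 2\right)^{2} q\right) + q\right) = 5 \left(\left(q^{2} + 5^{2} q\right) + q\right) = 5 \left(\left(q^{2} + 25 q\right) + q\right) = 5 \left(q^{2} + 26 q\right) = 5 q^{2} + 130 q$)
$- 144 \left(\frac{1}{\left(-1\right) \frac{1}{44}} + P{\left(\left(-1\right) \left(-9\right) \right)}\right) = - 144 \left(\frac{1}{\left(-1\right) \frac{1}{44}} + 5 \left(\left(-1\right) \left(-9\right)\right) \left(26 - -9\right)\right) = - 144 \left(\frac{1}{\left(-1\right) \frac{1}{44}} + 5 \cdot 9 \left(26 + 9\right)\right) = - 144 \left(\frac{1}{- \frac{1}{44}} + 5 \cdot 9 \cdot 35\right) = - 144 \left(-44 + 1575\right) = \left(-144\right) 1531 = -220464$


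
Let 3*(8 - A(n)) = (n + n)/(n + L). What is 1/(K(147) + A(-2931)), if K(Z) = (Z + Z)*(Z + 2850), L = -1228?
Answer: 4159/3664601080 ≈ 1.1349e-6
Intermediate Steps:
A(n) = 8 - 2*n/(3*(-1228 + n)) (A(n) = 8 - (n + n)/(3*(n - 1228)) = 8 - 2*n/(3*(-1228 + n)))
K(Z) = 2*Z*(2850 + Z) (K(Z) = (2*Z)*(2850 + Z) = 2*Z*(2850 + Z))
1/(K(147) + A(-2931)) = 1/(2*147*(2850 + 147) + 2*(-14736 + 11*(-2931))/(3*(-1228 - 2931))) = 1/(2*147*2997 + (⅔)*(-14736 - 32241)/(-4159)) = 1/(881118 + (⅔)*(-1/4159)*(-46977)) = 1/(881118 + 31318/4159) = 1/(3664601080/4159) = 4159/3664601080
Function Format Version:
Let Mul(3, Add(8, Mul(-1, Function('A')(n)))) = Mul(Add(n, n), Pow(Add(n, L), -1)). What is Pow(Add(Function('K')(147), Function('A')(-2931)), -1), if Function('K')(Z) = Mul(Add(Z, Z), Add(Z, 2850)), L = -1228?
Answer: Rational(4159, 3664601080) ≈ 1.1349e-6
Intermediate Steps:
Function('A')(n) = Add(8, Mul(Rational(-2, 3), n, Pow(Add(-1228, n), -1))) (Function('A')(n) = Add(8, Mul(Rational(-1, 3), Mul(Add(n, n), Pow(Add(n, -1228), -1)))) = Add(8, Mul(Rational(-1, 3), Mul(Mul(2, n), Pow(Add(-1228, n), -1)))) = Add(8, Mul(Rational(-1, 3), Mul(2, n, Pow(Add(-1228, n), -1)))) = Add(8, Mul(Rational(-2, 3), n, Pow(Add(-1228, n), -1))))
Function('K')(Z) = Mul(2, Z, Add(2850, Z)) (Function('K')(Z) = Mul(Mul(2, Z), Add(2850, Z)) = Mul(2, Z, Add(2850, Z)))
Pow(Add(Function('K')(147), Function('A')(-2931)), -1) = Pow(Add(Mul(2, 147, Add(2850, 147)), Mul(Rational(2, 3), Pow(Add(-1228, -2931), -1), Add(-14736, Mul(11, -2931)))), -1) = Pow(Add(Mul(2, 147, 2997), Mul(Rational(2, 3), Pow(-4159, -1), Add(-14736, -32241))), -1) = Pow(Add(881118, Mul(Rational(2, 3), Rational(-1, 4159), -46977)), -1) = Pow(Add(881118, Rational(31318, 4159)), -1) = Pow(Rational(3664601080, 4159), -1) = Rational(4159, 3664601080)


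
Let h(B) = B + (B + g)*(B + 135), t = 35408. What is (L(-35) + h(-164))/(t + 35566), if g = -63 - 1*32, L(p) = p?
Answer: 3656/35487 ≈ 0.10302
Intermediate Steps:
g = -95 (g = -63 - 32 = -95)
h(B) = B + (-95 + B)*(135 + B) (h(B) = B + (B - 95)*(B + 135) = B + (-95 + B)*(135 + B))
(L(-35) + h(-164))/(t + 35566) = (-35 + (-12825 + (-164)² + 41*(-164)))/(35408 + 35566) = (-35 + (-12825 + 26896 - 6724))/70974 = (-35 + 7347)*(1/70974) = 7312*(1/70974) = 3656/35487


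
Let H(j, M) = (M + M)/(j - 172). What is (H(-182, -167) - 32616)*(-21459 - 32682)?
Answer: 104182894655/59 ≈ 1.7658e+9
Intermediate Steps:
H(j, M) = 2*M/(-172 + j) (H(j, M) = (2*M)/(-172 + j) = 2*M/(-172 + j))
(H(-182, -167) - 32616)*(-21459 - 32682) = (2*(-167)/(-172 - 182) - 32616)*(-21459 - 32682) = (2*(-167)/(-354) - 32616)*(-54141) = (2*(-167)*(-1/354) - 32616)*(-54141) = (167/177 - 32616)*(-54141) = -5772865/177*(-54141) = 104182894655/59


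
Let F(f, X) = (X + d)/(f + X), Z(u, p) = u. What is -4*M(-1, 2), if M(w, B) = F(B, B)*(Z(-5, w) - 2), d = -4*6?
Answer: -154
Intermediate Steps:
d = -24
F(f, X) = (-24 + X)/(X + f) (F(f, X) = (X - 24)/(f + X) = (-24 + X)/(X + f))
M(w, B) = -7*(-24 + B)/(2*B) (M(w, B) = ((-24 + B)/(B + B))*(-5 - 2) = ((-24 + B)/((2*B)))*(-7) = ((1/(2*B))*(-24 + B))*(-7) = ((-24 + B)/(2*B))*(-7) = -7*(-24 + B)/(2*B))
-4*M(-1, 2) = -4*(-7/2 + 84/2) = -4*(-7/2 + 84*(½)) = -4*(-7/2 + 42) = -4*77/2 = -154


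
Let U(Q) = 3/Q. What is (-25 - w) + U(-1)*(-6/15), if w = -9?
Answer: -74/5 ≈ -14.800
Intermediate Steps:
(-25 - w) + U(-1)*(-6/15) = (-25 - 1*(-9)) + (3/(-1))*(-6/15) = (-25 + 9) + (3*(-1))*(-6*1/15) = -16 - 3*(-⅖) = -16 + 6/5 = -74/5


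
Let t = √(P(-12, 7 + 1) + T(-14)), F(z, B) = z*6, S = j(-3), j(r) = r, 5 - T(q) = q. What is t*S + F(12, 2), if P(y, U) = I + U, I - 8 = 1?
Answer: 54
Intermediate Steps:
I = 9 (I = 8 + 1 = 9)
T(q) = 5 - q
S = -3
P(y, U) = 9 + U
F(z, B) = 6*z
t = 6 (t = √((9 + (7 + 1)) + (5 - 1*(-14))) = √((9 + 8) + (5 + 14)) = √(17 + 19) = √36 = 6)
t*S + F(12, 2) = 6*(-3) + 6*12 = -18 + 72 = 54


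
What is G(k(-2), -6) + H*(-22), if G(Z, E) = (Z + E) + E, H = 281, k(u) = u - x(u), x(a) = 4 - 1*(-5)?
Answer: -6205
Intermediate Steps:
x(a) = 9 (x(a) = 4 + 5 = 9)
k(u) = -9 + u (k(u) = u - 1*9 = u - 9 = -9 + u)
G(Z, E) = Z + 2*E (G(Z, E) = (E + Z) + E = Z + 2*E)
G(k(-2), -6) + H*(-22) = ((-9 - 2) + 2*(-6)) + 281*(-22) = (-11 - 12) - 6182 = -23 - 6182 = -6205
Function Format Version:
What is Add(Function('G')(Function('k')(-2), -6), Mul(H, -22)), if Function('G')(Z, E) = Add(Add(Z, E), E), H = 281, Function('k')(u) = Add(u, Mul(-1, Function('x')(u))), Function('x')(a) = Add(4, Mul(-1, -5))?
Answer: -6205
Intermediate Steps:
Function('x')(a) = 9 (Function('x')(a) = Add(4, 5) = 9)
Function('k')(u) = Add(-9, u) (Function('k')(u) = Add(u, Mul(-1, 9)) = Add(u, -9) = Add(-9, u))
Function('G')(Z, E) = Add(Z, Mul(2, E)) (Function('G')(Z, E) = Add(Add(E, Z), E) = Add(Z, Mul(2, E)))
Add(Function('G')(Function('k')(-2), -6), Mul(H, -22)) = Add(Add(Add(-9, -2), Mul(2, -6)), Mul(281, -22)) = Add(Add(-11, -12), -6182) = Add(-23, -6182) = -6205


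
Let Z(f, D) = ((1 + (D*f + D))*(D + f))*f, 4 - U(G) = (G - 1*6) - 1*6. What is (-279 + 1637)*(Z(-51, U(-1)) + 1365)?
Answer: -1997347758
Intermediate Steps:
U(G) = 16 - G (U(G) = 4 - ((G - 1*6) - 1*6) = 4 - ((G - 6) - 6) = 4 - ((-6 + G) - 6) = 4 - (-12 + G) = 4 + (12 - G) = 16 - G)
Z(f, D) = f*(D + f)*(1 + D + D*f) (Z(f, D) = ((1 + (D + D*f))*(D + f))*f = ((1 + D + D*f)*(D + f))*f = ((D + f)*(1 + D + D*f))*f = f*(D + f)*(1 + D + D*f))
(-279 + 1637)*(Z(-51, U(-1)) + 1365) = (-279 + 1637)*(-51*((16 - 1*(-1)) - 51 + (16 - 1*(-1))² + (16 - 1*(-1))*(-51) + (16 - 1*(-1))*(-51)² - 51*(16 - 1*(-1))²) + 1365) = 1358*(-51*((16 + 1) - 51 + (16 + 1)² + (16 + 1)*(-51) + (16 + 1)*2601 - 51*(16 + 1)²) + 1365) = 1358*(-51*(17 - 51 + 17² + 17*(-51) + 17*2601 - 51*17²) + 1365) = 1358*(-51*(17 - 51 + 289 - 867 + 44217 - 51*289) + 1365) = 1358*(-51*(17 - 51 + 289 - 867 + 44217 - 14739) + 1365) = 1358*(-51*28866 + 1365) = 1358*(-1472166 + 1365) = 1358*(-1470801) = -1997347758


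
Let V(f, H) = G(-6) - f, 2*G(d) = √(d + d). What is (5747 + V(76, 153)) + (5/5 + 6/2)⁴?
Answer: 5927 + I*√3 ≈ 5927.0 + 1.732*I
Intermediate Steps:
G(d) = √2*√d/2 (G(d) = √(d + d)/2 = √(2*d)/2 = (√2*√d)/2 = √2*√d/2)
V(f, H) = -f + I*√3 (V(f, H) = √2*√(-6)/2 - f = √2*(I*√6)/2 - f = I*√3 - f = -f + I*√3)
(5747 + V(76, 153)) + (5/5 + 6/2)⁴ = (5747 + (-1*76 + I*√3)) + (5/5 + 6/2)⁴ = (5747 + (-76 + I*√3)) + (5*(⅕) + 6*(½))⁴ = (5671 + I*√3) + (1 + 3)⁴ = (5671 + I*√3) + 4⁴ = (5671 + I*√3) + 256 = 5927 + I*√3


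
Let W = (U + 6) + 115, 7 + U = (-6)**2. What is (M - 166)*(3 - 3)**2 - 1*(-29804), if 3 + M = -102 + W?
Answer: 29804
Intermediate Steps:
U = 29 (U = -7 + (-6)**2 = -7 + 36 = 29)
W = 150 (W = (29 + 6) + 115 = 35 + 115 = 150)
M = 45 (M = -3 + (-102 + 150) = -3 + 48 = 45)
(M - 166)*(3 - 3)**2 - 1*(-29804) = (45 - 166)*(3 - 3)**2 - 1*(-29804) = -121*0**2 + 29804 = -121*0 + 29804 = 0 + 29804 = 29804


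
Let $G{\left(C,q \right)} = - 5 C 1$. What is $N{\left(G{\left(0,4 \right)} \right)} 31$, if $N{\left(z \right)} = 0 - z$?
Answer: $0$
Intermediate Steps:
$G{\left(C,q \right)} = - 5 C$
$N{\left(z \right)} = - z$
$N{\left(G{\left(0,4 \right)} \right)} 31 = - \left(-5\right) 0 \cdot 31 = \left(-1\right) 0 \cdot 31 = 0 \cdot 31 = 0$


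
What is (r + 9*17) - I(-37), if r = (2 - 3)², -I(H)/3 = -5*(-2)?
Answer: 184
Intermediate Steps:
I(H) = -30 (I(H) = -(-15)*(-2) = -3*10 = -30)
r = 1 (r = (-1)² = 1)
(r + 9*17) - I(-37) = (1 + 9*17) - 1*(-30) = (1 + 153) + 30 = 154 + 30 = 184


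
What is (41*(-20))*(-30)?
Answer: 24600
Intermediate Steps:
(41*(-20))*(-30) = -820*(-30) = 24600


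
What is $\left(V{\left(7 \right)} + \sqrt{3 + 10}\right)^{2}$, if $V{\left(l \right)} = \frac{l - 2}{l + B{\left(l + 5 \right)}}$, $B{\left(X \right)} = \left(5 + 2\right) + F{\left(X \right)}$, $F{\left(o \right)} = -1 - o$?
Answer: $\left(5 + \sqrt{13}\right)^{2} \approx 74.056$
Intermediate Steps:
$B{\left(X \right)} = 6 - X$ ($B{\left(X \right)} = \left(5 + 2\right) - \left(1 + X\right) = 7 - \left(1 + X\right) = 6 - X$)
$V{\left(l \right)} = -2 + l$ ($V{\left(l \right)} = \frac{l - 2}{l - \left(-1 + l\right)} = \frac{-2 + l}{l - \left(-1 + l\right)} = \frac{-2 + l}{1} = \left(-2 + l\right) 1 = -2 + l$)
$\left(V{\left(7 \right)} + \sqrt{3 + 10}\right)^{2} = \left(\left(-2 + 7\right) + \sqrt{3 + 10}\right)^{2} = \left(5 + \sqrt{13}\right)^{2}$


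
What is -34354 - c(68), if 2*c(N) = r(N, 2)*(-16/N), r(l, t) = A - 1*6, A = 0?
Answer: -584030/17 ≈ -34355.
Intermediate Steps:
r(l, t) = -6 (r(l, t) = 0 - 1*6 = 0 - 6 = -6)
c(N) = 48/N (c(N) = (-(-96)/N)/2 = (96/N)/2 = 48/N)
-34354 - c(68) = -34354 - 48/68 = -34354 - 1*12/17 = -34354 - 12/17 = -584030/17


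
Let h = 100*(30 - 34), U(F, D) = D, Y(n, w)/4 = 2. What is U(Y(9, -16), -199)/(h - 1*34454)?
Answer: 199/34854 ≈ 0.0057095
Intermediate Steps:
Y(n, w) = 8 (Y(n, w) = 4*2 = 8)
h = -400 (h = 100*(-4) = -400)
U(Y(9, -16), -199)/(h - 1*34454) = -199/(-400 - 1*34454) = -199/(-400 - 34454) = -199/(-34854) = -199*(-1/34854) = 199/34854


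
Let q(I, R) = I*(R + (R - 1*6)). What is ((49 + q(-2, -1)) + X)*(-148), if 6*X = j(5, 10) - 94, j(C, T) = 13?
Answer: -7622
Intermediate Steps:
X = -27/2 (X = (13 - 94)/6 = (1/6)*(-81) = -27/2 ≈ -13.500)
q(I, R) = I*(-6 + 2*R) (q(I, R) = I*(R + (R - 6)) = I*(R + (-6 + R)) = I*(-6 + 2*R))
((49 + q(-2, -1)) + X)*(-148) = ((49 + 2*(-2)*(-3 - 1)) - 27/2)*(-148) = ((49 + 2*(-2)*(-4)) - 27/2)*(-148) = ((49 + 16) - 27/2)*(-148) = (65 - 27/2)*(-148) = (103/2)*(-148) = -7622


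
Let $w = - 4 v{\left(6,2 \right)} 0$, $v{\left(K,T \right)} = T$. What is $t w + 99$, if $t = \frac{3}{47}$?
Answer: $99$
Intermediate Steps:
$w = 0$ ($w = \left(-4\right) 2 \cdot 0 = \left(-8\right) 0 = 0$)
$t = \frac{3}{47}$ ($t = 3 \cdot \frac{1}{47} = \frac{3}{47} \approx 0.06383$)
$t w + 99 = \frac{3}{47} \cdot 0 + 99 = 0 + 99 = 99$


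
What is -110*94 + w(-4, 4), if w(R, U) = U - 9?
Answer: -10345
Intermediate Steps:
w(R, U) = -9 + U
-110*94 + w(-4, 4) = -110*94 + (-9 + 4) = -10340 - 5 = -10345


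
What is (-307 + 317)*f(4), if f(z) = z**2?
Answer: 160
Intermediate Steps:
(-307 + 317)*f(4) = (-307 + 317)*4**2 = 10*16 = 160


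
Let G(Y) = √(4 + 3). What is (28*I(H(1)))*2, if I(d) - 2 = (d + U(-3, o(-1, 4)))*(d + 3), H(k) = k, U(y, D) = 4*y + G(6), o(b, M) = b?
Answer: -2352 + 224*√7 ≈ -1759.4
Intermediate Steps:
G(Y) = √7
U(y, D) = √7 + 4*y (U(y, D) = 4*y + √7 = √7 + 4*y)
I(d) = 2 + (3 + d)*(-12 + d + √7) (I(d) = 2 + (d + (√7 + 4*(-3)))*(d + 3) = 2 + (d + (√7 - 12))*(3 + d) = 2 + (d + (-12 + √7))*(3 + d) = 2 + (-12 + d + √7)*(3 + d) = 2 + (3 + d)*(-12 + d + √7))
(28*I(H(1)))*2 = (28*(-34 + 1² - 9*1 + 3*√7 + 1*√7))*2 = (28*(-34 + 1 - 9 + 3*√7 + √7))*2 = (28*(-42 + 4*√7))*2 = (-1176 + 112*√7)*2 = -2352 + 224*√7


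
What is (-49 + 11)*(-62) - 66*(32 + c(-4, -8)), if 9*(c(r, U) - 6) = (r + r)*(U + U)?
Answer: -3272/3 ≈ -1090.7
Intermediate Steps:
c(r, U) = 6 + 4*U*r/9 (c(r, U) = 6 + ((r + r)*(U + U))/9 = 6 + ((2*r)*(2*U))/9 = 6 + (4*U*r)/9 = 6 + 4*U*r/9)
(-49 + 11)*(-62) - 66*(32 + c(-4, -8)) = (-49 + 11)*(-62) - 66*(32 + (6 + (4/9)*(-8)*(-4))) = -38*(-62) - 66*(32 + (6 + 128/9)) = 2356 - 66*(32 + 182/9) = 2356 - 66*470/9 = 2356 - 1*10340/3 = 2356 - 10340/3 = -3272/3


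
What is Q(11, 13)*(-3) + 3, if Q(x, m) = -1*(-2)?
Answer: -3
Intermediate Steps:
Q(x, m) = 2
Q(11, 13)*(-3) + 3 = 2*(-3) + 3 = -6 + 3 = -3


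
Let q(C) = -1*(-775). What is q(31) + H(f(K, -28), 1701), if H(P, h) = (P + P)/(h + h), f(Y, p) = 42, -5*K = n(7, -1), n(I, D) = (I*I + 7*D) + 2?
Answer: 62777/81 ≈ 775.02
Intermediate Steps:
n(I, D) = 2 + I**2 + 7*D (n(I, D) = (I**2 + 7*D) + 2 = 2 + I**2 + 7*D)
K = -44/5 (K = -(2 + 7**2 + 7*(-1))/5 = -(2 + 49 - 7)/5 = -1/5*44 = -44/5 ≈ -8.8000)
H(P, h) = P/h (H(P, h) = (2*P)/((2*h)) = (2*P)*(1/(2*h)) = P/h)
q(C) = 775
q(31) + H(f(K, -28), 1701) = 775 + 42/1701 = 775 + 42*(1/1701) = 775 + 2/81 = 62777/81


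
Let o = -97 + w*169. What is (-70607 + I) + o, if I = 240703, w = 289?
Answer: 218840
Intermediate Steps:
o = 48744 (o = -97 + 289*169 = -97 + 48841 = 48744)
(-70607 + I) + o = (-70607 + 240703) + 48744 = 170096 + 48744 = 218840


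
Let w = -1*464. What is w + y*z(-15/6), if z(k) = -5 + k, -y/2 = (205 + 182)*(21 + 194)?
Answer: 1247611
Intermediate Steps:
w = -464
y = -166410 (y = -2*(205 + 182)*(21 + 194) = -774*215 = -2*83205 = -166410)
w + y*z(-15/6) = -464 - 166410*(-5 - 15/6) = -464 - 166410*(-5 - 15*⅙) = -464 - 166410*(-5 - 5/2) = -464 - 166410*(-15/2) = -464 + 1248075 = 1247611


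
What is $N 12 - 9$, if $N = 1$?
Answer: $3$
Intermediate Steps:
$N 12 - 9 = 1 \cdot 12 - 9 = 12 - 9 = 3$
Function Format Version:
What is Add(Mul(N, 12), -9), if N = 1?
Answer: 3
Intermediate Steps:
Add(Mul(N, 12), -9) = Add(Mul(1, 12), -9) = Add(12, -9) = 3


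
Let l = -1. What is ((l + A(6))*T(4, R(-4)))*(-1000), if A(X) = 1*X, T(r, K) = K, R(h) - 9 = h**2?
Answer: -125000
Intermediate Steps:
R(h) = 9 + h**2
A(X) = X
((l + A(6))*T(4, R(-4)))*(-1000) = ((-1 + 6)*(9 + (-4)**2))*(-1000) = (5*(9 + 16))*(-1000) = (5*25)*(-1000) = 125*(-1000) = -125000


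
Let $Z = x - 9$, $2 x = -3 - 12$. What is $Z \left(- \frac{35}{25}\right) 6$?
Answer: $\frac{693}{5} \approx 138.6$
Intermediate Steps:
$x = - \frac{15}{2}$ ($x = \frac{-3 - 12}{2} = \frac{1}{2} \left(-15\right) = - \frac{15}{2} \approx -7.5$)
$Z = - \frac{33}{2}$ ($Z = - \frac{15}{2} - 9 = - \frac{33}{2} \approx -16.5$)
$Z \left(- \frac{35}{25}\right) 6 = - \frac{33 \left(- \frac{35}{25}\right)}{2} \cdot 6 = - \frac{33 \left(\left(-35\right) \frac{1}{25}\right)}{2} \cdot 6 = \left(- \frac{33}{2}\right) \left(- \frac{7}{5}\right) 6 = \frac{231}{10} \cdot 6 = \frac{693}{5}$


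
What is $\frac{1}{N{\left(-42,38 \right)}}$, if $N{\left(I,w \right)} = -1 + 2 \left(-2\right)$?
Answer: $- \frac{1}{5} \approx -0.2$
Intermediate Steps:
$N{\left(I,w \right)} = -5$ ($N{\left(I,w \right)} = -1 - 4 = -5$)
$\frac{1}{N{\left(-42,38 \right)}} = \frac{1}{-5} = - \frac{1}{5}$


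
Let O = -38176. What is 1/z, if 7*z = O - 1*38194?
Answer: -1/10910 ≈ -9.1659e-5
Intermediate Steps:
z = -10910 (z = (-38176 - 1*38194)/7 = (-38176 - 38194)/7 = (⅐)*(-76370) = -10910)
1/z = 1/(-10910) = -1/10910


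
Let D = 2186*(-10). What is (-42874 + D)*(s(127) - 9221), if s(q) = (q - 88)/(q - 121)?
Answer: 596491443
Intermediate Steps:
D = -21860
s(q) = (-88 + q)/(-121 + q)
(-42874 + D)*(s(127) - 9221) = (-42874 - 21860)*((-88 + 127)/(-121 + 127) - 9221) = -64734*(39/6 - 9221) = -64734*((⅙)*39 - 9221) = -64734*(13/2 - 9221) = -64734*(-18429/2) = 596491443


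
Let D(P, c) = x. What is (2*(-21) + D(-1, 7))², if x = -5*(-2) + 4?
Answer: 784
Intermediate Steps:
x = 14 (x = 10 + 4 = 14)
D(P, c) = 14
(2*(-21) + D(-1, 7))² = (2*(-21) + 14)² = (-42 + 14)² = (-28)² = 784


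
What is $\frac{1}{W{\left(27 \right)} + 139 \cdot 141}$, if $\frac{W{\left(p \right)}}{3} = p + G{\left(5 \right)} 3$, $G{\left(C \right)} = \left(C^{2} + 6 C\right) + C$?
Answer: $\frac{1}{20220} \approx 4.9456 \cdot 10^{-5}$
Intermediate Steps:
$G{\left(C \right)} = C^{2} + 7 C$
$W{\left(p \right)} = 540 + 3 p$ ($W{\left(p \right)} = 3 \left(p + 5 \left(7 + 5\right) 3\right) = 3 \left(p + 5 \cdot 12 \cdot 3\right) = 3 \left(p + 60 \cdot 3\right) = 3 \left(p + 180\right) = 3 \left(180 + p\right) = 540 + 3 p$)
$\frac{1}{W{\left(27 \right)} + 139 \cdot 141} = \frac{1}{\left(540 + 3 \cdot 27\right) + 139 \cdot 141} = \frac{1}{\left(540 + 81\right) + 19599} = \frac{1}{621 + 19599} = \frac{1}{20220}$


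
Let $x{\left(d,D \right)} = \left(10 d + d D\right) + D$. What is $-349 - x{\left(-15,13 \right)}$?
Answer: $-17$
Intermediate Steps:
$x{\left(d,D \right)} = D + 10 d + D d$ ($x{\left(d,D \right)} = \left(10 d + D d\right) + D = D + 10 d + D d$)
$-349 - x{\left(-15,13 \right)} = -349 - \left(13 + 10 \left(-15\right) + 13 \left(-15\right)\right) = -349 - \left(13 - 150 - 195\right) = -349 - -332 = -349 + 332 = -17$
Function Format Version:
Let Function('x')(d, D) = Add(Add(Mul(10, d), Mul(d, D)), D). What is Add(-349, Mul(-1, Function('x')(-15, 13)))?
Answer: -17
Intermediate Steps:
Function('x')(d, D) = Add(D, Mul(10, d), Mul(D, d)) (Function('x')(d, D) = Add(Add(Mul(10, d), Mul(D, d)), D) = Add(D, Mul(10, d), Mul(D, d)))
Add(-349, Mul(-1, Function('x')(-15, 13))) = Add(-349, Mul(-1, Add(13, Mul(10, -15), Mul(13, -15)))) = Add(-349, Mul(-1, Add(13, -150, -195))) = Add(-349, Mul(-1, -332)) = Add(-349, 332) = -17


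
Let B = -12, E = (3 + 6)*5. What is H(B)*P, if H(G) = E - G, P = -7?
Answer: -399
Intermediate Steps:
E = 45 (E = 9*5 = 45)
H(G) = 45 - G
H(B)*P = (45 - 1*(-12))*(-7) = (45 + 12)*(-7) = 57*(-7) = -399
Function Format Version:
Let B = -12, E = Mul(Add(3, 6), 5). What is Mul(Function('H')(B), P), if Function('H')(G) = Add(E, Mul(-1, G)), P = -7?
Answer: -399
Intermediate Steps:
E = 45 (E = Mul(9, 5) = 45)
Function('H')(G) = Add(45, Mul(-1, G))
Mul(Function('H')(B), P) = Mul(Add(45, Mul(-1, -12)), -7) = Mul(Add(45, 12), -7) = Mul(57, -7) = -399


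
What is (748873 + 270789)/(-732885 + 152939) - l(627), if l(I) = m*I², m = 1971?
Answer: -224687684473838/289973 ≈ -7.7486e+8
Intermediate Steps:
l(I) = 1971*I²
(748873 + 270789)/(-732885 + 152939) - l(627) = (748873 + 270789)/(-732885 + 152939) - 1971*627² = 1019662/(-579946) - 1971*393129 = 1019662*(-1/579946) - 1*774857259 = -509831/289973 - 774857259 = -224687684473838/289973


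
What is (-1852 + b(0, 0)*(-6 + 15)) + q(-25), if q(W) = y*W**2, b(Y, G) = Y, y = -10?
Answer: -8102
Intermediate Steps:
q(W) = -10*W**2
(-1852 + b(0, 0)*(-6 + 15)) + q(-25) = (-1852 + 0*(-6 + 15)) - 10*(-25)**2 = (-1852 + 0*9) - 10*625 = (-1852 + 0) - 6250 = -1852 - 6250 = -8102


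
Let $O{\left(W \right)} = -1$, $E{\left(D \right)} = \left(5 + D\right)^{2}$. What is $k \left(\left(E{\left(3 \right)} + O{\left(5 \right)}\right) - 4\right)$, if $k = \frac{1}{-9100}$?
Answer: $- \frac{59}{9100} \approx -0.0064835$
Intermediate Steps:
$k = - \frac{1}{9100} \approx -0.00010989$
$k \left(\left(E{\left(3 \right)} + O{\left(5 \right)}\right) - 4\right) = - \frac{\left(\left(5 + 3\right)^{2} - 1\right) - 4}{9100} = - \frac{\left(8^{2} - 1\right) - 4}{9100} = - \frac{\left(64 - 1\right) - 4}{9100} = - \frac{63 - 4}{9100} = \left(- \frac{1}{9100}\right) 59 = - \frac{59}{9100}$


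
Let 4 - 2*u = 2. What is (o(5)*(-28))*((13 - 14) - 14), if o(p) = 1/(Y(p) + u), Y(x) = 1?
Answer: 210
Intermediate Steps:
u = 1 (u = 2 - ½*2 = 2 - 1 = 1)
o(p) = ½ (o(p) = 1/(1 + 1) = 1/2 = ½)
(o(5)*(-28))*((13 - 14) - 14) = ((½)*(-28))*((13 - 14) - 14) = -14*(-1 - 14) = -14*(-15) = 210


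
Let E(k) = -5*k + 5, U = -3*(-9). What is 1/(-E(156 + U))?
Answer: 1/910 ≈ 0.0010989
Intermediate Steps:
U = 27
E(k) = 5 - 5*k
1/(-E(156 + U)) = 1/(-(5 - 5*(156 + 27))) = 1/(-(5 - 5*183)) = 1/(-(5 - 915)) = 1/(-1*(-910)) = 1/910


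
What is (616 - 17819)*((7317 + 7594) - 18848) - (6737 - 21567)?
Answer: 67743041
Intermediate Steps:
(616 - 17819)*((7317 + 7594) - 18848) - (6737 - 21567) = -17203*(14911 - 18848) - 1*(-14830) = -17203*(-3937) + 14830 = 67728211 + 14830 = 67743041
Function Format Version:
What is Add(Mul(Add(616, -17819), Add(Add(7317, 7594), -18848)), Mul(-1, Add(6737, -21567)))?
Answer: 67743041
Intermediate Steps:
Add(Mul(Add(616, -17819), Add(Add(7317, 7594), -18848)), Mul(-1, Add(6737, -21567))) = Add(Mul(-17203, Add(14911, -18848)), Mul(-1, -14830)) = Add(Mul(-17203, -3937), 14830) = Add(67728211, 14830) = 67743041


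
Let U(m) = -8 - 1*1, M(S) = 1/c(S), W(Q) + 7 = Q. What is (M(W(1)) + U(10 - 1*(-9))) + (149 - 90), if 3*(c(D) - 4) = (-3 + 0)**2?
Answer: 351/7 ≈ 50.143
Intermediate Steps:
W(Q) = -7 + Q
c(D) = 7 (c(D) = 4 + (-3 + 0)**2/3 = 4 + (1/3)*(-3)**2 = 4 + (1/3)*9 = 4 + 3 = 7)
M(S) = 1/7
U(m) = -9 (U(m) = -8 - 1 = -9)
(M(W(1)) + U(10 - 1*(-9))) + (149 - 90) = (1/7 - 9) + (149 - 90) = -62/7 + 59 = 351/7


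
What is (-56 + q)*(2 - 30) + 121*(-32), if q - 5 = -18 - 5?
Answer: -1800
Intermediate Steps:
q = -18 (q = 5 + (-18 - 5) = 5 - 23 = -18)
(-56 + q)*(2 - 30) + 121*(-32) = (-56 - 18)*(2 - 30) + 121*(-32) = -74*(-28) - 3872 = 2072 - 3872 = -1800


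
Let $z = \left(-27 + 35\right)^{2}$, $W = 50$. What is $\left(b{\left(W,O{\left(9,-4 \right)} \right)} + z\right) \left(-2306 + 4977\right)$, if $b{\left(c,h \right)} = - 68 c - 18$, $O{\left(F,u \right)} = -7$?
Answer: $-8958534$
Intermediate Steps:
$z = 64$ ($z = 8^{2} = 64$)
$b{\left(c,h \right)} = -18 - 68 c$
$\left(b{\left(W,O{\left(9,-4 \right)} \right)} + z\right) \left(-2306 + 4977\right) = \left(\left(-18 - 3400\right) + 64\right) \left(-2306 + 4977\right) = \left(\left(-18 - 3400\right) + 64\right) 2671 = \left(-3418 + 64\right) 2671 = \left(-3354\right) 2671 = -8958534$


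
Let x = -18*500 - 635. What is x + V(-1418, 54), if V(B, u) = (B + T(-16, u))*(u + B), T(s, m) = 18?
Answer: 1899965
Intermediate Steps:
V(B, u) = (18 + B)*(B + u) (V(B, u) = (B + 18)*(u + B) = (18 + B)*(B + u))
x = -9635 (x = -9000 - 635 = -9635)
x + V(-1418, 54) = -9635 + ((-1418)**2 + 18*(-1418) + 18*54 - 1418*54) = -9635 + (2010724 - 25524 + 972 - 76572) = -9635 + 1909600 = 1899965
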